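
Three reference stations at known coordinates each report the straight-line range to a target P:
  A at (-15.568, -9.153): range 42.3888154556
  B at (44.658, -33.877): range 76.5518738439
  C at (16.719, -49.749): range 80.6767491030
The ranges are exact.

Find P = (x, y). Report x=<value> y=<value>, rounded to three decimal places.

x=1.766 y=29.530

eq1: (x + 15.568)² + (y + 9.153)² = 42.3888154556²
eq2: (x − 44.658)² + (y + 33.877)² = 76.5518738439²
eq3: (x − 16.719)² + (y + 49.749)² = 80.6767491030²
eq1−eq2, eq1−eq3 (x²,y² cancel):
  120.452·x − 49.448·y = -1247.529653
  64.574·x − 81.192·y = -2283.578241
det = 120.452·-81.192 − -49.448·64.574 = -6586.683632
x = (-1247.529653·-81.192 − -49.448·-2283.578241) / -6586.683632 = 1.765524
y = (120.452·-2283.578241 − -1247.529653·64.574) / -6586.683632 = 29.529821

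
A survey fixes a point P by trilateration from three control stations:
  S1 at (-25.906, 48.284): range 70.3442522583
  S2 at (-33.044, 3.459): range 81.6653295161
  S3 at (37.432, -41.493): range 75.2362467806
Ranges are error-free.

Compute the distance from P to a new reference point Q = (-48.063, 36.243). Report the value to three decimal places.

eq1: (x + 25.906)² + (y − 48.284)² = 70.3442522583²
eq2: (x + 33.044)² + (y − 3.459)² = 81.6653295161²
eq3: (x − 37.432)² + (y + 41.493)² = 75.2362467806²
eq3−eq2, eq3−eq1 (x²,y² cancel):
  -140.952·x + 89.904·y = -3027.686271
  -126.676·x + 179.554·y = 591.820823
det = -140.952·179.554 − 89.904·-126.676 = -13919.816304
x = (-3027.686271·179.554 − 89.904·591.820823) / -13919.816304 = 42.877020
y = (-140.952·591.820823 − -3027.686271·-126.676) / -13919.816304 = 33.545954
|P − Q| = √((42.877020 − -48.063)² + (33.545954 − 36.243)²) = 90.980005

90.980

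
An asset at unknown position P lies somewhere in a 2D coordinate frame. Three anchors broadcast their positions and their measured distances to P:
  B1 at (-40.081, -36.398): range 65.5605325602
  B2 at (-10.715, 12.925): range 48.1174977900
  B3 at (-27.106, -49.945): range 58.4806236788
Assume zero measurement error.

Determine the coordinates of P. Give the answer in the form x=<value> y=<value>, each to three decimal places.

eq1: (x + 40.081)² + (y + 36.398)² = 65.5605325602²
eq2: (x + 10.715)² + (y − 12.925)² = 48.1174977900²
eq3: (x + 27.106)² + (y + 49.945)² = 58.4806236788²
eq1−eq2, eq1−eq3 (x²,y² cancel):
  58.732·x + 98.646·y = -666.544279
  25.950·x − 27.094·y = 1176.137380
det = 58.732·-27.094 − 98.646·25.950 = -4151.148508
x = (-666.544279·-27.094 − 98.646·1176.137380) / -4151.148508 = 23.598746
y = (58.732·1176.137380 − -666.544279·25.950) / -4151.148508 = -20.807187

x=23.599 y=-20.807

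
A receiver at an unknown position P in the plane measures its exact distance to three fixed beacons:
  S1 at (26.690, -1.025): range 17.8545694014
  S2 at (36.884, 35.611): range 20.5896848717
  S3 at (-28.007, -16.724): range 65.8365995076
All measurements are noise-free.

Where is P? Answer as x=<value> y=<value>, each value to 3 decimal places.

eq1: (x − 26.690)² + (y + 1.025)² = 17.8545694014²
eq2: (x − 36.884)² + (y − 35.611)² = 20.5896848717²
eq3: (x + 28.007)² + (y + 16.724)² = 65.8365995076²
eq3−eq1, eq3−eq2 (x²,y² cancel):
  109.394·x + 31.398·y = 3664.994686
  129.782·x + 104.670·y = 5475.011264
det = 109.394·104.670 − 31.398·129.782 = 7375.374744
x = (3664.994686·104.670 − 31.398·5475.011264) / 7375.374744 = 28.705062
y = (109.394·5475.011264 − 3664.994686·129.782) / 7375.374744 = 16.715495

x=28.705 y=16.715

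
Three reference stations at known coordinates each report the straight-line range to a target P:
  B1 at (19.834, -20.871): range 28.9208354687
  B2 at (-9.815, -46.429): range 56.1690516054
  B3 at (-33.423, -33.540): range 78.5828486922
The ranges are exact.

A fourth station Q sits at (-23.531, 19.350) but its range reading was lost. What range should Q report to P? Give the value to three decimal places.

eq1: (x − 19.834)² + (y + 20.871)² = 28.9208354687²
eq2: (x + 9.815)² + (y + 46.429)² = 56.1690516054²
eq3: (x + 33.423)² + (y + 33.540)² = 78.5828486922²
eq3−eq2, eq3−eq1 (x²,y² cancel):
  47.216·x − 25.778·y = 3030.259487
  106.514·x + 25.338·y = 3925.807052
det = 47.216·25.338 − -25.778·106.514 = 3942.076900
x = (3030.259487·25.338 − -25.778·3925.807052) / 3942.076900 = 45.148832
y = (47.216·3925.807052 − 3030.259487·106.514) / 3942.076900 = -34.855777
|P − Q| = √((45.148832 − -23.531)² + (-34.855777 − 19.350)²) = 87.493918

87.494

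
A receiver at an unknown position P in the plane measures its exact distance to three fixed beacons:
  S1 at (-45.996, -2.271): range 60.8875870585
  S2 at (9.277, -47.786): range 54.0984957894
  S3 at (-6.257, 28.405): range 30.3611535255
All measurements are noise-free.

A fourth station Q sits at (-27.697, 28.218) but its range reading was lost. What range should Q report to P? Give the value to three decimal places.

47.491

eq1: (x + 45.996)² + (y + 2.271)² = 60.8875870585²
eq2: (x − 9.277)² + (y + 47.786)² = 54.0984957894²
eq3: (x + 6.257)² + (y − 28.405)² = 30.3611535255²
eq2−eq3, eq2−eq1 (x²,y² cancel):
  -31.068·x + 152.382·y = 481.277152
  -110.546·x + 91.030·y = -1029.426079
det = -31.068·91.030 − 152.382·-110.546 = 14017.100532
x = (481.277152·91.030 − 152.382·-1029.426079) / 14017.100532 = 14.316560
y = (-31.068·-1029.426079 − 481.277152·-110.546) / 14017.100532 = 6.077254
|P − Q| = √((14.316560 − -27.697)² + (6.077254 − 28.218)²) = 47.490545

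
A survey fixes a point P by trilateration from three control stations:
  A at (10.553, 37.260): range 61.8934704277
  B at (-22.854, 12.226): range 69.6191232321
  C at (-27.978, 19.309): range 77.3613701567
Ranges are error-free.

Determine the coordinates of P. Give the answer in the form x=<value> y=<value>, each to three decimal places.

x=40.335 y=-16.997

eq1: (x − 10.553)² + (y − 37.260)² = 61.8934704277²
eq2: (x + 22.854)² + (y − 12.226)² = 69.6191232321²
eq3: (x + 27.978)² + (y − 19.309)² = 77.3613701567²
eq3−eq1, eq3−eq2 (x²,y² cancel):
  77.062·x + 35.902·y = 2498.047355
  10.248·x − 14.166·y = 654.133700
det = 77.062·-14.166 − 35.902·10.248 = -1459.583988
x = (2498.047355·-14.166 − 35.902·654.133700) / -1459.583988 = 40.334813
y = (77.062·654.133700 − 2498.047355·10.248) / -1459.583988 = -16.997214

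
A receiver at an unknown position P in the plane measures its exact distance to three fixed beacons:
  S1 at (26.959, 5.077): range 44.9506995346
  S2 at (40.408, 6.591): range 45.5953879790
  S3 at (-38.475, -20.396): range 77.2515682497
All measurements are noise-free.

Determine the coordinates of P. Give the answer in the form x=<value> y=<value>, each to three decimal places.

eq1: (x − 26.959)² + (y − 5.077)² = 44.9506995346²
eq2: (x − 40.408)² + (y − 6.591)² = 45.5953879790²
eq3: (x + 38.475)² + (y + 20.396)² = 77.2515682497²
eq1−eq2, eq1−eq3 (x²,y² cancel):
  26.898·x + 3.028·y = 865.310119
  -130.868·x − 50.946·y = -2803.480577
det = 26.898·-50.946 − 3.028·-130.868 = -974.077204
x = (865.310119·-50.946 − 3.028·-2803.480577) / -974.077204 = 36.542432
y = (26.898·-2803.480577 − 865.310119·-130.868) / -974.077204 = -38.840231

x=36.542 y=-38.840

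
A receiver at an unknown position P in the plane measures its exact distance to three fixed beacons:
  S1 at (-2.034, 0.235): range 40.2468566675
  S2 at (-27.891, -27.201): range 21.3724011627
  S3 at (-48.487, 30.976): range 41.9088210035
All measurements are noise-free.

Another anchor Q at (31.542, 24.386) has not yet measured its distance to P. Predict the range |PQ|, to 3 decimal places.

80.286

eq1: (x + 2.034)² + (y − 0.235)² = 40.2468566675²
eq2: (x + 27.891)² + (y + 27.201)² = 21.3724011627²
eq3: (x + 48.487)² + (y − 30.976)² = 41.9088210035²
eq3−eq2, eq3−eq1 (x²,y² cancel):
  41.192·x − 116.354·y = -493.129717
  92.906·x − 61.482·y = -3169.769558
det = 41.192·-61.482 − -116.354·92.906 = 8277.418180
x = (-493.129717·-61.482 − -116.354·-3169.769558) / 8277.418180 = -40.894003
y = (41.192·-3169.769558 − -493.129717·92.906) / 8277.418180 = -10.239236
|P − Q| = √((-40.894003 − 31.542)² + (-10.239236 − 24.386)²) = 80.286247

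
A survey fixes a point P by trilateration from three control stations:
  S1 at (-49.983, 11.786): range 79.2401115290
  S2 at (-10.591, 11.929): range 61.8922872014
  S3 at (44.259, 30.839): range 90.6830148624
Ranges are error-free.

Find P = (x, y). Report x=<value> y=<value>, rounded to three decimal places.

eq1: (x + 49.983)² + (y − 11.786)² = 79.2401115290²
eq2: (x + 10.591)² + (y − 11.929)² = 61.8922872014²
eq3: (x − 44.259)² + (y − 30.839)² = 90.6830148624²
eq3−eq2, eq3−eq1 (x²,y² cancel):
  -109.700·x − 37.820·y = 1737.321290
  -188.484·x − 38.106·y = 1671.720992
det = -109.700·-38.106 − -37.820·-188.484 = -2948.236680
x = (1737.321290·-38.106 − -37.820·1671.720992) / -2948.236680 = 1.010054
y = (-109.700·1671.720992 − 1737.321290·-188.484) / -2948.236680 = -48.866319

x=1.010 y=-48.866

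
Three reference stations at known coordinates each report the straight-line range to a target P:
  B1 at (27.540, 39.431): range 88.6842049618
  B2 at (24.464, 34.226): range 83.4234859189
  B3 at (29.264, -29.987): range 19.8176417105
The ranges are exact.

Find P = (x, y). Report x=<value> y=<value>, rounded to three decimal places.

x=24.396 y=-49.197

eq1: (x − 27.540)² + (y − 39.431)² = 88.6842049618²
eq2: (x − 24.464)² + (y − 34.226)² = 83.4234859189²
eq3: (x − 29.264)² + (y + 29.987)² = 19.8176417105²
eq3−eq1, eq3−eq2 (x²,y² cancel):
  -3.448·x + 138.836·y = -6914.495791
  -9.600·x + 128.426·y = -6552.434573
det = -3.448·128.426 − 138.836·-9.600 = 890.012752
x = (-6914.495791·128.426 − 138.836·-6552.434573) / 890.012752 = 24.396021
y = (-3.448·-6552.434573 − -6914.495791·-9.600) / 890.012752 = -49.197458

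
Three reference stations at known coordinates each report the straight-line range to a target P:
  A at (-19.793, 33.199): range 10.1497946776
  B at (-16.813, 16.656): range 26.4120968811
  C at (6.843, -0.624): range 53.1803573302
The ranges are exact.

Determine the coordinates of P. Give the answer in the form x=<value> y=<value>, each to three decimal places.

eq1: (x + 19.793)² + (y − 33.199)² = 10.1497946776²
eq2: (x + 16.813)² + (y − 16.656)² = 26.4120968811²
eq3: (x − 6.843)² + (y + 0.624)² = 53.1803573302²
eq1−eq3, eq1−eq2 (x²,y² cancel):
  53.272·x − 67.646·y = -4171.852499
  5.960·x − 33.086·y = -1528.417675
det = 53.272·-33.086 − -67.646·5.960 = -1359.387232
x = (-4171.852499·-33.086 − -67.646·-1528.417675) / -1359.387232 = -25.481017
y = (53.272·-1528.417675 − -4171.852499·5.960) / -1359.387232 = 41.605235

x=-25.481 y=41.605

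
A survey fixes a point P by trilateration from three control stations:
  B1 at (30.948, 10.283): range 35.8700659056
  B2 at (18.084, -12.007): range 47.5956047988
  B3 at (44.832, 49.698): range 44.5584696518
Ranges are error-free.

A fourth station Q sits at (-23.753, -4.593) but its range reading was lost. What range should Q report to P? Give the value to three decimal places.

46.601

eq1: (x − 30.948)² + (y − 10.283)² = 35.8700659056²
eq2: (x − 18.084)² + (y + 12.007)² = 47.5956047988²
eq3: (x − 44.832)² + (y − 49.698)² = 44.5584696518²
eq2−eq3, eq2−eq1 (x²,y² cancel):
  53.496·x + 123.410·y = 4288.484701
  25.728·x + 44.580·y = 1570.999656
det = 53.496·44.580 − 123.410·25.728 = -790.240800
x = (4288.484701·44.580 − 123.410·1570.999656) / -790.240800 = 3.412149
y = (53.496·1570.999656 − 4288.484701·25.728) / -790.240800 = 33.270791
|P − Q| = √((3.412149 − -23.753)² + (33.270791 − -4.593)²) = 46.600558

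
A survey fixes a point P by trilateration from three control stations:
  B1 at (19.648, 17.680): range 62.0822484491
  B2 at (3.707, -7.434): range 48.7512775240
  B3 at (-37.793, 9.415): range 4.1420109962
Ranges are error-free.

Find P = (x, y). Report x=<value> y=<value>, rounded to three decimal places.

eq1: (x − 19.648)² + (y − 17.680)² = 62.0822484491²
eq2: (x − 3.707)² + (y + 7.434)² = 48.7512775240²
eq3: (x + 37.793)² + (y − 9.415)² = 4.1420109962²
eq3−eq1, eq3−eq2 (x²,y² cancel):
  114.882·x + 16.530·y = -4655.376087
  83.000·x − 33.698·y = -3807.477674
det = 114.882·-33.698 − 16.530·83.000 = -5243.283636
x = (-4655.376087·-33.698 − 16.530·-3807.477674) / -5243.283636 = -41.923055
y = (114.882·-3807.477674 − -4655.376087·83.000) / -5243.283636 = 9.729482

x=-41.923 y=9.729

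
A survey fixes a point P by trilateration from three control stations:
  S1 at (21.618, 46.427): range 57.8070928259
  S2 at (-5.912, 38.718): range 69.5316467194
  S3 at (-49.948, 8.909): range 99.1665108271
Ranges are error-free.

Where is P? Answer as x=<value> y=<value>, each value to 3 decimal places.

x=48.256 y=-4.877

eq1: (x − 21.618)² + (y − 46.427)² = 57.8070928259²
eq2: (x + 5.912)² + (y − 38.718)² = 69.5316467194²
eq3: (x + 49.948)² + (y − 8.909)² = 99.1665108271²
eq3−eq2, eq3−eq1 (x²,y² cancel):
  88.072·x + 59.618·y = 3959.209257
  143.132·x + 75.036·y = 6540.968157
det = 88.072·75.036 − 59.618·143.132 = -1924.672984
x = (3959.209257·75.036 − 59.618·6540.968157) / -1924.672984 = 48.255581
y = (88.072·6540.968157 − 3959.209257·143.132) / -1924.672984 = -4.876989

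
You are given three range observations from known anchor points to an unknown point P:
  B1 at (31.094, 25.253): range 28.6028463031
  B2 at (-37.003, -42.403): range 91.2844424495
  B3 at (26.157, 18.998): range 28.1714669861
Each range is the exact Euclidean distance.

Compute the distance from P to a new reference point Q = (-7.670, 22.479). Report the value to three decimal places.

20.683

eq1: (x − 31.094)² + (y − 25.253)² = 28.6028463031²
eq2: (x + 37.003)² + (y + 42.403)² = 91.2844424495²
eq3: (x − 26.157)² + (y − 18.998)² = 28.1714669861²
eq2−eq1, eq2−eq3 (x²,y² cancel):
  136.194·x + 135.312·y = 5952.041044
  126.320·x + 122.802·y = 5417.094116
det = 136.194·122.802 − 135.312·126.320 = -367.716252
x = (5952.041044·122.802 − 135.312·5417.094116) / -367.716252 = 5.643740
y = (136.194·5417.094116 − 5952.041044·126.320) / -367.716252 = 38.307006
|P − Q| = √((5.643740 − -7.670)² + (38.307006 − 22.479)²) = 20.682878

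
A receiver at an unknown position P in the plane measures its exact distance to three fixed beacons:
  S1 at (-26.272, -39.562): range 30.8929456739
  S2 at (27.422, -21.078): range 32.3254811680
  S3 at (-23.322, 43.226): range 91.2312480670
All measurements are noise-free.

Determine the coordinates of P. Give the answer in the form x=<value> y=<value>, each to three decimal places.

x=4.341 y=-43.710

eq1: (x + 26.272)² + (y + 39.562)² = 30.8929456739²
eq2: (x − 27.422)² + (y + 21.078)² = 32.3254811680²
eq3: (x + 23.322)² + (y − 43.226)² = 91.2312480670²
eq1−eq2, eq1−eq3 (x²,y² cancel):
  107.388·x + 36.968·y = -1149.684300
  5.900·x + 165.576·y = -7211.733599
det = 107.388·165.576 − 36.968·5.900 = 17562.764288
x = (-1149.684300·165.576 − 36.968·-7211.733599) / 17562.764288 = 4.341187
y = (107.388·-7211.733599 − -1149.684300·5.900) / 17562.764288 = -43.710119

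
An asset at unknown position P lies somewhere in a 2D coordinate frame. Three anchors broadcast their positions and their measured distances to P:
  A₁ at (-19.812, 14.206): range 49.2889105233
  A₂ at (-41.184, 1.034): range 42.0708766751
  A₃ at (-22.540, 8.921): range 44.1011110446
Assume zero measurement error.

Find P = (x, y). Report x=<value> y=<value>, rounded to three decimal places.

x=-19.607 y=-35.082

eq1: (x + 19.812)² + (y − 14.206)² = 49.2889105233²
eq2: (x + 41.184)² + (y − 1.034)² = 42.0708766751²
eq3: (x + 22.540)² + (y − 8.921)² = 44.1011110446²
eq3−eq1, eq3−eq2 (x²,y² cancel):
  5.456·x + 10.570·y = -477.798766
  -37.288·x − 15.774·y = 1284.504502
det = 5.456·-15.774 − 10.570·-37.288 = 308.071216
x = (-477.798766·-15.774 − 10.570·1284.504502) / 308.071216 = -19.607203
y = (5.456·1284.504502 − -477.798766·-37.288) / 308.071216 = -35.082485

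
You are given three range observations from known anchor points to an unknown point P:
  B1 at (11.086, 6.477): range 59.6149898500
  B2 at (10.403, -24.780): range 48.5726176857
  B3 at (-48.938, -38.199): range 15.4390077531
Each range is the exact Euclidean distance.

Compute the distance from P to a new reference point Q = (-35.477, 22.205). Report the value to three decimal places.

49.469

eq1: (x − 11.086)² + (y − 6.477)² = 59.6149898500²
eq2: (x − 10.403)² + (y + 24.780)² = 48.5726176857²
eq3: (x + 48.938)² + (y + 38.199)² = 15.4390077531²
eq3−eq1, eq3−eq2 (x²,y² cancel):
  120.048·x + 89.352·y = -7004.824574
  118.682·x + 26.838·y = -5252.756864
det = 120.048·26.838 − 89.352·118.682 = -7382.625840
x = (-7004.824574·26.838 − 89.352·-5252.756864) / -7382.625840 = -38.109591
y = (120.048·-5252.756864 − -7004.824574·118.682) / -7382.625840 = -27.194069
|P − Q| = √((-38.109591 − -35.477)² + (-27.194069 − 22.205)²) = 49.469167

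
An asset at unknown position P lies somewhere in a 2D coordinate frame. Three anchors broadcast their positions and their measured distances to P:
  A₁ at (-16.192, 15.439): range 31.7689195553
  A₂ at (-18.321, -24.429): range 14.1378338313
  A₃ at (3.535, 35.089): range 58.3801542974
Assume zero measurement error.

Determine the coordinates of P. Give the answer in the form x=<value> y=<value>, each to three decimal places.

x=-27.948 y=-14.075

eq1: (x + 16.192)² + (y − 15.439)² = 31.7689195553²
eq2: (x + 18.321)² + (y + 24.429)² = 14.1378338313²
eq3: (x − 3.535)² + (y − 35.089)² = 58.3801542974²
eq1−eq2, eq1−eq3 (x²,y² cancel):
  -4.258·x − 79.736·y = 1241.277401
  39.454·x + 39.300·y = -1655.787605
det = -4.258·39.300 − -79.736·39.454 = 2978.564744
x = (1241.277401·39.300 − -79.736·-1655.787605) / 2978.564744 = -27.947581
y = (-4.258·-1655.787605 − 1241.277401·39.454) / 2978.564744 = -14.074905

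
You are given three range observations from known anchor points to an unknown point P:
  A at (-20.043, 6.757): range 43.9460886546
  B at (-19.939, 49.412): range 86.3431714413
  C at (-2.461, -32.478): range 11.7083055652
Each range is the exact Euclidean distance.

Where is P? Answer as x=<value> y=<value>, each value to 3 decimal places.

eq1: (x + 20.043)² + (y − 6.757)² = 43.9460886546²
eq2: (x + 19.939)² + (y − 49.412)² = 86.3431714413²
eq3: (x + 2.461)² + (y + 32.478)² = 11.7083055652²
eq1−eq3, eq1−eq2 (x²,y² cancel):
  35.164·x − 78.470·y = 2407.672396
  0.208·x + 85.310·y = -3132.153980
det = 35.164·85.310 − -78.470·0.208 = 3016.162600
x = (2407.672396·85.310 − -78.470·-3132.153980) / 3016.162600 = -13.388400
y = (35.164·-3132.153980 − 2407.672396·0.208) / 3016.162600 = -36.682326

x=-13.388 y=-36.682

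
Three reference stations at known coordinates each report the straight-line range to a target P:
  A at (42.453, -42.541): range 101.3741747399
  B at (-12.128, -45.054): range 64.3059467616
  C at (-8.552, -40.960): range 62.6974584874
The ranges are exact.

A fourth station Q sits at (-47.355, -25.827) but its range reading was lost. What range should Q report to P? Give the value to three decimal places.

37.028

eq1: (x − 42.453)² + (y + 42.541)² = 101.3741747399²
eq2: (x + 12.128)² + (y + 45.054)² = 64.3059467616²
eq3: (x + 8.552)² + (y + 40.960)² = 62.6974584874²
eq3−eq1, eq3−eq2 (x²,y² cancel):
  102.010·x − 3.162·y = -4484.616417
  -7.152·x − 8.188·y = 221.809508
det = 102.010·-8.188 − -3.162·-7.152 = -857.872504
x = (-4484.616417·-8.188 − -3.162·221.809508) / -857.872504 = -43.621168
y = (102.010·221.809508 − -4484.616417·-7.152) / -857.872504 = 11.012346
|P − Q| = √((-43.621168 − -47.355)² + (11.012346 − -25.827)²) = 37.028083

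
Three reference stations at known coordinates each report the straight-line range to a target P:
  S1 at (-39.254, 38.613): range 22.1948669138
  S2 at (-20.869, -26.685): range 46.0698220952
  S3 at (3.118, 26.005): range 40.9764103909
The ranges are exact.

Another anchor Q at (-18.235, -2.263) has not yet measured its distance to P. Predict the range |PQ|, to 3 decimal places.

26.406

eq1: (x + 39.254)² + (y − 38.613)² = 22.1948669138²
eq2: (x + 20.869)² + (y + 26.685)² = 46.0698220952²
eq3: (x − 3.118)² + (y − 26.005)² = 40.9764103909²
eq3−eq1, eq3−eq2 (x²,y² cancel):
  -84.744·x + 25.216·y = 3532.312427
  -47.974·x − 105.380·y = 18.260138
det = -84.744·-105.380 − 25.216·-47.974 = 10140.035104
x = (3532.312427·-105.380 − 25.216·18.260138) / 10140.035104 = -36.754856
y = (-84.744·18.260138 − 3532.312427·-47.974) / 10140.035104 = 16.559284
|P − Q| = √((-36.754856 − -18.235)² + (16.559284 − -2.263)²) = 26.405746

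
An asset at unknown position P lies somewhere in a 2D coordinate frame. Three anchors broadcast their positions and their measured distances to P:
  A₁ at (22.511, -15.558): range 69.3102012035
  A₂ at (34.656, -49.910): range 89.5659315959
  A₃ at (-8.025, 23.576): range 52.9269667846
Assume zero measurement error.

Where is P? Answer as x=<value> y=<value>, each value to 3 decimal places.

eq1: (x − 22.511)² + (y + 15.558)² = 69.3102012035²
eq2: (x − 34.656)² + (y + 49.910)² = 89.5659315959²
eq3: (x + 8.025)² + (y − 23.576)² = 52.9269667846²
eq2−eq1, eq2−eq3 (x²,y² cancel):
  -24.290·x + 68.704·y = 274.902161
  -85.362·x + 146.972·y = 2148.974255
det = -24.290·146.972 − 68.704·-85.362 = 2294.760968
x = (274.902161·146.972 − 68.704·2148.974255) / 2294.760968 = -46.732626
y = (-24.290·2148.974255 − 274.902161·-85.362) / 2294.760968 = -12.520862

x=-46.733 y=-12.521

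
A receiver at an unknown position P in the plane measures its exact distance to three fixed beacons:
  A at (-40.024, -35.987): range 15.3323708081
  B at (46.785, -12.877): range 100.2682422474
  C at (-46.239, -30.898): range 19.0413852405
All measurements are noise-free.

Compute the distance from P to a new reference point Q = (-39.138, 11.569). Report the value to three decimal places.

eq1: (x + 40.024)² + (y + 35.987)² = 15.3323708081²
eq2: (x − 46.785)² + (y + 12.877)² = 100.2682422474²
eq3: (x + 46.239)² + (y + 30.898)² = 19.0413852405²
eq3−eq1, eq3−eq2 (x²,y² cancel):
  12.430·x − 10.178·y = -68.254023
  186.048·x + 36.042·y = -10429.224223
det = 12.430·36.042 − -10.178·186.048 = 2341.598604
x = (-68.254023·36.042 − -10.178·-10429.224223) / 2341.598604 = -46.382269
y = (12.430·-10429.224223 − -68.254023·186.048) / 2341.598604 = -49.938846
|P − Q| = √((-46.382269 − -39.138)² + (-49.938846 − 11.569)²) = 61.932985

61.933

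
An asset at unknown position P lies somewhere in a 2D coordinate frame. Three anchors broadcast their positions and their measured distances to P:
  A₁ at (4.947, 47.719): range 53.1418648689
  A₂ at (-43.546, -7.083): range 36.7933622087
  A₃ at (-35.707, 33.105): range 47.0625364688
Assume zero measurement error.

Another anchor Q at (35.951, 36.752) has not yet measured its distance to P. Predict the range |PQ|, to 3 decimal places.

59.179

eq1: (x − 4.947)² + (y − 47.719)² = 53.1418648689²
eq2: (x + 43.546)² + (y + 7.083)² = 36.7933622087²
eq3: (x + 35.707)² + (y − 33.105)² = 47.0625364688²
eq2−eq1, eq2−eq3 (x²,y² cancel):
  96.986·x + 109.604·y = -1115.153534
  15.678·x + 80.376·y = -436.622967
det = 96.986·80.376 − 109.604·15.678 = 6076.975224
x = (-1115.153534·80.376 − 109.604·-436.622967) / 6076.975224 = -6.874466
y = (96.986·-436.622967 − -1115.153534·15.678) / 6076.975224 = -4.091334
|P − Q| = √((-6.874466 − 35.951)² + (-4.091334 − 36.752)²) = 59.179375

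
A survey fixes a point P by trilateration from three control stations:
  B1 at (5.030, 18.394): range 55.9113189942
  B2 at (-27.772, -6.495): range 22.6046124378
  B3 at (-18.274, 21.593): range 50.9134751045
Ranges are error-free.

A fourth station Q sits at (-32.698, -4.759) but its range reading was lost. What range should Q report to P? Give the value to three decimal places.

25.405

eq1: (x − 5.030)² + (y − 18.394)² = 55.9113189942²
eq2: (x + 27.772)² + (y + 6.495)² = 22.6046124378²
eq3: (x + 18.274)² + (y − 21.593)² = 50.9134751045²
eq2−eq3, eq2−eq1 (x²,y² cancel):
  18.996·x + 56.176·y = -2094.485728
  65.604·x + 49.778·y = -3064.935961
det = 18.996·49.778 − 56.176·65.604 = -2739.787416
x = (-2094.485728·49.778 − 56.176·-3064.935961) / -2739.787416 = -24.788979
y = (18.996·-3064.935961 − -2094.485728·65.604) / -2739.787416 = -28.901921
|P − Q| = √((-24.788979 − -32.698)² + (-28.901921 − -4.759)²) = 25.405378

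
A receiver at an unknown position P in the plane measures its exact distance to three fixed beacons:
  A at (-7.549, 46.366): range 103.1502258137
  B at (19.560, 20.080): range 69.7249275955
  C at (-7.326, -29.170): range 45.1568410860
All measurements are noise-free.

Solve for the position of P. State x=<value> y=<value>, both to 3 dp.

x=33.619 y=-48.213

eq1: (x + 7.549)² + (y − 46.366)² = 103.1502258137²
eq2: (x − 19.560)² + (y − 20.080)² = 69.7249275955²
eq3: (x + 7.326)² + (y + 29.170)² = 45.1568410860²
eq1−eq2, eq1−eq3 (x²,y² cancel):
  54.218·x − 52.572·y = 4357.410200
  0.446·x − 151.072·y = 7298.594608
det = 54.218·-151.072 − -52.572·0.446 = -8167.374584
x = (4357.410200·-151.072 − -52.572·7298.594608) / -8167.374584 = 33.619244
y = (54.218·7298.594608 − 4357.410200·0.446) / -8167.374584 = -48.212776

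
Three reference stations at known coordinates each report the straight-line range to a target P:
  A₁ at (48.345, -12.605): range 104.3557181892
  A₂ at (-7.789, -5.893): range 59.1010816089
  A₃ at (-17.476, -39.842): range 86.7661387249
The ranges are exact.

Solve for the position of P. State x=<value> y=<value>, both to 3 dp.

x=-39.225 y=44.154

eq1: (x − 48.345)² + (y + 12.605)² = 104.3557181892²
eq2: (x + 7.789)² + (y + 5.893)² = 59.1010816089²
eq3: (x + 17.476)² + (y + 39.842)² = 86.7661387249²
eq1−eq3, eq1−eq2 (x²,y² cancel):
  -131.642·x − 54.474·y = 2758.423580
  -112.268·x + 13.424·y = 4996.448991
det = -131.642·13.424 − -54.474·-112.268 = -7882.849240
x = (2758.423580·13.424 − -54.474·4996.448991) / -7882.849240 = -39.225112
y = (-131.642·4996.448991 − 2758.423580·-112.268) / -7882.849240 = 44.154065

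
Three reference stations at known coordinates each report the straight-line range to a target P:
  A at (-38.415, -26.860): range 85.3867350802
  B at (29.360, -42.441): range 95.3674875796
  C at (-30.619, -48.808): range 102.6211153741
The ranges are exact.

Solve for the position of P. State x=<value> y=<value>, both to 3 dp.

eq1: (x + 38.415)² + (y + 26.860)² = 85.3867350802²
eq2: (x − 29.360)² + (y + 42.441)² = 95.3674875796²
eq3: (x + 30.619)² + (y + 48.808)² = 102.6211153741²
eq2−eq3, eq2−eq1 (x²,y² cancel):
  -119.958·x − 12.734·y = -779.639689
  -135.550·x + 31.162·y = 1337.986904
det = -119.958·31.162 − -12.734·-135.550 = -5464.224896
x = (-779.639689·31.162 − -12.734·1337.986904) / -5464.224896 = 1.328131
y = (-119.958·1337.986904 − -779.639689·-135.550) / -5464.224896 = 48.713660

x=1.328 y=48.714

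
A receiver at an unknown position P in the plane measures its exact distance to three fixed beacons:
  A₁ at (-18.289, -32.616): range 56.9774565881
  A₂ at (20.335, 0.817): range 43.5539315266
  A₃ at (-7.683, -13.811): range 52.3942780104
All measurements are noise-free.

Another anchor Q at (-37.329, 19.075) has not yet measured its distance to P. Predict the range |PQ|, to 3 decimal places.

eq1: (x + 18.289)² + (y + 32.616)² = 56.9774565881²
eq2: (x − 20.335)² + (y − 0.817)² = 43.5539315266²
eq3: (x + 7.683)² + (y + 13.811)² = 52.3942780104²
eq3−eq2, eq3−eq1 (x²,y² cancel):
  56.036·x + 29.256·y = 1012.622921
  -21.212·x − 37.610·y = 647.248576
det = 56.036·-37.610 − 29.256·-21.212 = -1486.935688
x = (1012.622921·-37.610 − 29.256·647.248576) / -1486.935688 = 38.347760
y = (56.036·647.248576 − 1012.622921·-21.212) / -1486.935688 = -38.837577
|P − Q| = √((38.347760 − -37.329)² + (-38.837577 − 19.075)²) = 95.293434

95.293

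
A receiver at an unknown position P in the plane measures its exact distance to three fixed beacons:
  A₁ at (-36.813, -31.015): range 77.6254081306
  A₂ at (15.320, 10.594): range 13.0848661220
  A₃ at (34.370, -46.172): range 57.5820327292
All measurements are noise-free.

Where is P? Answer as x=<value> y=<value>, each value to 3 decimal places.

eq1: (x + 36.813)² + (y + 31.015)² = 77.6254081306²
eq2: (x − 15.320)² + (y − 10.594)² = 13.0848661220²
eq3: (x − 34.370)² + (y + 46.172)² = 57.5820327292²
eq3−eq1, eq3−eq2 (x²,y² cancel):
  -142.366·x + 30.314·y = -3706.036784
  -38.100·x + 113.532·y = 178.261524
det = -142.366·113.532 − 30.314·-38.100 = -15008.133312
x = (-3706.036784·113.532 − 30.314·178.261524) / -15008.133312 = 28.395109
y = (-142.366·178.261524 − -3706.036784·-38.100) / -15008.133312 = 11.099207

x=28.395 y=11.099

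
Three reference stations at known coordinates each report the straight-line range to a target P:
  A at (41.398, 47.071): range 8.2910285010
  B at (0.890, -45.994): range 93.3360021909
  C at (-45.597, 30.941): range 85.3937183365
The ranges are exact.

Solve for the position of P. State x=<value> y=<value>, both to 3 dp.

x=39.414 y=39.021

eq1: (x − 41.398)² + (y − 47.071)² = 8.2910285010²
eq2: (x − 0.890)² + (y + 45.994)² = 93.3360021909²
eq3: (x + 45.597)² + (y − 30.941)² = 85.3937183365²
eq2−eq3, eq2−eq1 (x²,y² cancel):
  -92.974·x + 153.870·y = 2339.713928
  81.016·x + 186.130·y = 10456.101460
det = -92.974·186.130 − 153.870·81.016 = -29771.182540
x = (2339.713928·186.130 − 153.870·10456.101460) / -29771.182540 = 39.413597
y = (-92.974·10456.101460 − 2339.713928·81.016) / -29771.182540 = 39.020951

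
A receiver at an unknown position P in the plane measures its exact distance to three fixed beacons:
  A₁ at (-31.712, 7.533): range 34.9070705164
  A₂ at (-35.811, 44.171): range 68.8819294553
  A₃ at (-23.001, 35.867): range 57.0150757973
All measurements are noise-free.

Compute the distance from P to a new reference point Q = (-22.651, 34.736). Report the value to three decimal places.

eq1: (x + 31.712)² + (y − 7.533)² = 34.9070705164²
eq2: (x + 35.811)² + (y − 44.171)² = 68.8819294553²
eq3: (x + 23.001)² + (y − 35.867)² = 57.0150757973²
eq3−eq2, eq3−eq1 (x²,y² cancel):
  -25.620·x + 16.608·y = -75.984065
  -17.422·x − 56.668·y = 1279.124639
det = -25.620·-56.668 − 16.608·-17.422 = 1741.178736
x = (-75.984065·-56.668 − 16.608·1279.124639) / 1741.178736 = -9.727799
y = (-25.620·1279.124639 − -75.984065·-17.422) / 1741.178736 = -19.581544
|P − Q| = √((-9.727799 − -22.651)² + (-19.581544 − 34.736)²) = 55.833724

55.834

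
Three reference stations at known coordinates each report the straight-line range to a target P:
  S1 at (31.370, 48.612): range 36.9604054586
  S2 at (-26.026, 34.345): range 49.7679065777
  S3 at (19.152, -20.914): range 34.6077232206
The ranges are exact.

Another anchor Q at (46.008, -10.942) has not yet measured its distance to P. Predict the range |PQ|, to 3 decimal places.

36.368

eq1: (x − 31.370)² + (y − 48.612)² = 36.9604054586²
eq2: (x + 26.026)² + (y − 34.345)² = 49.7679065777²
eq3: (x − 19.152)² + (y + 20.914)² = 34.6077232206²
eq1−eq2, eq1−eq3 (x²,y² cancel):
  -114.792·x − 28.534·y = -2601.044696
  -24.436·x − 139.052·y = -2374.631879
det = -114.792·-139.052 − -28.534·-24.436 = 15264.800360
x = (-2601.044696·-139.052 − -28.534·-2374.631879) / 15264.800360 = 19.254934
y = (-114.792·-2374.631879 − -2601.044696·-24.436) / 15264.800360 = 13.693570
|P − Q| = √((19.254934 − 46.008)² + (13.693570 − -10.942)²) = 36.368089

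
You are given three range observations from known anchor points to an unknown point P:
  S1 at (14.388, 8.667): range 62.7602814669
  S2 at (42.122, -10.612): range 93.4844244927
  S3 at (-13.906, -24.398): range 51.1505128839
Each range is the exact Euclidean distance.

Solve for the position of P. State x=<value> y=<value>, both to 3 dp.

x=-48.180 y=13.571

eq1: (x − 14.388)² + (y − 8.667)² = 62.7602814669²
eq2: (x − 42.122)² + (y + 10.612)² = 93.4844244927²
eq3: (x + 13.906)² + (y + 24.398)² = 51.1505128839²
eq1−eq2, eq1−eq3 (x²,y² cancel):
  55.468·x − 38.558·y = -3195.738698
  -56.588·x − 66.130·y = 1828.985769
det = 55.468·-66.130 − -38.558·-56.588 = -5850.018944
x = (-3195.738698·-66.130 − -38.558·1828.985769) / -5850.018944 = -48.180397
y = (55.468·1828.985769 − -3195.738698·-56.588) / -5850.018944 = 13.570944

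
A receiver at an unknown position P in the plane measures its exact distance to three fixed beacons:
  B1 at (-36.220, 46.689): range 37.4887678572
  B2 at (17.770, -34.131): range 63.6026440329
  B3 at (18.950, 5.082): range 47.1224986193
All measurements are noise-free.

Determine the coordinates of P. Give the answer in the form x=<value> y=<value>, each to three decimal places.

x=-27.901 y=10.135

eq1: (x + 36.220)² + (y − 46.689)² = 37.4887678572²
eq2: (x − 17.770)² + (y + 34.131)² = 63.6026440329²
eq3: (x − 18.950)² + (y − 5.082)² = 47.1224986193²
eq2−eq3, eq2−eq1 (x²,y² cancel):
  2.360·x + 78.426·y = 728.997615
  -107.980·x + 161.640·y = 4650.941673
det = 2.360·161.640 − 78.426·-107.980 = 8849.909880
x = (728.997615·161.640 − 78.426·4650.941673) / 8849.909880 = -27.900801
y = (2.360·4650.941673 − 728.997615·-107.980) / 8849.909880 = 10.134949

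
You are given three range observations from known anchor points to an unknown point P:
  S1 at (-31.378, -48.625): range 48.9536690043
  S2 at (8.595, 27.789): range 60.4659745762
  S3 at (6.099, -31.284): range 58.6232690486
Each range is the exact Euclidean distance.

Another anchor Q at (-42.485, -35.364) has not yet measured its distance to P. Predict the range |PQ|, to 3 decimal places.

33.994

eq1: (x + 31.378)² + (y + 48.625)² = 48.9536690043²
eq2: (x − 8.595)² + (y − 27.789)² = 60.4659745762²
eq3: (x − 6.099)² + (y + 31.284)² = 58.6232690486²
eq3−eq2, eq3−eq1 (x²,y² cancel):
  4.992·x + 118.146·y = -389.230319
  -74.954·x − 34.682·y = 3373.309017
det = 4.992·-34.682 − 118.146·-74.954 = 8682.382740
x = (-389.230319·-34.682 − 118.146·3373.309017) / 8682.382740 = -44.347697
y = (4.992·3373.309017 − -389.230319·-74.954) / 8682.382740 = -1.420671
|P − Q| = √((-44.347697 − -42.485)² + (-1.420671 − -35.364)²) = 33.994400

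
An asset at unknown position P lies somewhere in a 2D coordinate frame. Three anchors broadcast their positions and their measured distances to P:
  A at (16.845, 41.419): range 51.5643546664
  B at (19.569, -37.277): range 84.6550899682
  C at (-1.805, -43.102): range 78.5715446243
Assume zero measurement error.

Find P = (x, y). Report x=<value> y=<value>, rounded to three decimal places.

x=-33.184 y=28.931

eq1: (x − 16.845)² + (y − 41.419)² = 51.5643546664²
eq2: (x − 19.569)² + (y + 37.277)² = 84.6550899682²
eq3: (x + 1.805)² + (y + 43.102)² = 78.5715446243²
eq2−eq1, eq2−eq3 (x²,y² cancel):
  -5.448·x + 157.392·y = 4734.368681
  -42.748·x − 11.650·y = 1081.516572
det = -5.448·-11.650 − 157.392·-42.748 = 6791.662416
x = (4734.368681·-11.650 − 157.392·1081.516572) / 6791.662416 = -33.184431
y = (-5.448·1081.516572 − 4734.368681·-42.748) / 6791.662416 = 28.931457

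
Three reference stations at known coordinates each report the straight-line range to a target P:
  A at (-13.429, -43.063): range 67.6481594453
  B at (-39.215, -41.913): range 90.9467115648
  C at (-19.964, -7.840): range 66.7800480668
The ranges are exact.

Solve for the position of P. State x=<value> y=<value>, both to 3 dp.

x=46.684 y=-12.036

eq1: (x + 13.429)² + (y + 43.063)² = 67.6481594453²
eq2: (x + 39.215)² + (y + 41.913)² = 90.9467115648²
eq3: (x + 19.964)² + (y + 7.840)² = 66.7800480668²
eq3−eq2, eq3−eq1 (x²,y² cancel):
  -38.502·x − 68.146·y = -977.240627
  13.070·x − 70.446·y = 1458.034457
det = -38.502·-70.446 − -68.146·13.070 = 3602.980112
x = (-977.240627·-70.446 − -68.146·1458.034457) / 3602.980112 = 46.684107
y = (-38.502·1458.034457 − -977.240627·13.070) / 3602.980112 = -12.035789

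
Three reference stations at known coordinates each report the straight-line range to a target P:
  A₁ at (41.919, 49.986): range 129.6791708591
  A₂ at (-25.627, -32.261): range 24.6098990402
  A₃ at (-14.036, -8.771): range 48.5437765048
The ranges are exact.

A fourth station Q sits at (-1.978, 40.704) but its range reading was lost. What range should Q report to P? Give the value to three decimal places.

eq1: (x − 41.919)² + (y − 49.986)² = 129.6791708591²
eq2: (x + 25.627)² + (y + 32.261)² = 24.6098990402²
eq3: (x + 14.036)² + (y + 8.771)² = 48.5437765048²
eq1−eq2, eq1−eq3 (x²,y² cancel):
  -135.092·x − 164.494·y = 13652.752717
  -111.910·x − 117.514·y = 10478.326097
det = -135.092·-117.514 − -164.494·-111.910 = -2533.322252
x = (13652.752717·-117.514 − -164.494·10478.326097) / -2533.322252 = -47.065544
y = (-135.092·10478.326097 − 13652.752717·-111.910) / -2533.322252 = -44.345534
|P − Q| = √((-47.065544 − -1.978)² + (-44.345534 − 40.704)²) = 96.261674

96.262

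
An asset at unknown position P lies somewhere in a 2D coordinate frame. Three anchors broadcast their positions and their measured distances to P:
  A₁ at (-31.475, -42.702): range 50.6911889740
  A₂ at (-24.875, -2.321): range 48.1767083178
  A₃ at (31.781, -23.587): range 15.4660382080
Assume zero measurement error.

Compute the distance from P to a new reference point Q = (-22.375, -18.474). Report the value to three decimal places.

eq1: (x + 31.475)² + (y + 42.702)² = 50.6911889740²
eq2: (x + 24.875)² + (y + 2.321)² = 48.1767083178²
eq3: (x − 31.781)² + (y + 23.587)² = 15.4660382080²
eq2−eq1, eq2−eq3 (x²,y² cancel):
  -13.200·x − 80.762·y = 1941.382348
  113.312·x − 42.532·y = 3024.022750
det = -13.200·-42.532 − -80.762·113.312 = 9712.726144
x = (1941.382348·-42.532 − -80.762·3024.022750) / 9712.726144 = 16.643654
y = (-13.200·3024.022750 − 1941.382348·113.312) / 9712.726144 = -26.758606
|P − Q| = √((16.643654 − -22.375)² + (-26.758606 − -18.474)²) = 39.888470

39.888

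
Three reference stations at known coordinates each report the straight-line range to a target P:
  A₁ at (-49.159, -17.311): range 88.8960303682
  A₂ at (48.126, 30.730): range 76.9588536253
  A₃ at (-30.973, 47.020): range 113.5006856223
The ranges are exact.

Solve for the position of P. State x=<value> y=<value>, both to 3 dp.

x=35.267 y=-45.147

eq1: (x + 49.159)² + (y + 17.311)² = 88.8960303682²
eq2: (x − 48.126)² + (y − 30.730)² = 76.9588536253²
eq3: (x + 30.973)² + (y − 47.020)² = 113.5006856223²
eq2−eq3, eq2−eq1 (x²,y² cancel):
  -158.198·x + 32.580·y = -7049.978132
  -194.570·x − 96.082·y = -2524.005838
det = -158.198·-96.082 − 32.580·-194.570 = 21539.070836
x = (-7049.978132·-96.082 − 32.580·-2524.005838) / 21539.070836 = 35.266522
y = (-158.198·-2524.005838 − -7049.978132·-194.570) / 21539.070836 = -45.146867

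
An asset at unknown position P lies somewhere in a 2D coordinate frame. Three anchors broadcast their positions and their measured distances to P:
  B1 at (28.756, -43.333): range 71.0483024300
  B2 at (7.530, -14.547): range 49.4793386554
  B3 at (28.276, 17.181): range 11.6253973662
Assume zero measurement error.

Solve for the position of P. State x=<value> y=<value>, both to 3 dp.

eq1: (x − 28.756)² + (y + 43.333)² = 71.0483024300²
eq2: (x − 7.530)² + (y + 14.547)² = 49.4793386554²
eq3: (x − 28.276)² + (y − 17.181)² = 11.6253973662²
eq2−eq3, eq2−eq1 (x²,y² cancel):
  41.492·x + 63.456·y = 3139.457918
  42.452·x − 57.572·y = -163.316008
det = 41.492·-57.572 − 63.456·42.452 = -5082.611536
x = (3139.457918·-57.572 − 63.456·-163.316008) / -5082.611536 = 33.522430
y = (41.492·-163.316008 − 3139.457918·42.452) / -5082.611536 = 27.555239

x=33.522 y=27.555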